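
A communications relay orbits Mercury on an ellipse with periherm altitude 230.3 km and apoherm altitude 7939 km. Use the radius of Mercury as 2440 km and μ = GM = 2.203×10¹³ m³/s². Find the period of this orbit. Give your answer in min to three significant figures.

r_p = 2440 + 230.3 = 2670.3 km = 2.6703×10⁶ m.
r_a = 2440 + 7939 = 10379 km = 1.0379×10⁷ m.
Semi-major axis a = (r_p + r_a)/2 = (2670.3 + 10379)/2 = 6524.6 km = 6.525×10⁶ m.
By Kepler's third law T = 2π√(a³/μ) = 2π × 3.551×10³ = 2.231×10⁴ s.
= 371.8 min.

T ≈ 372 min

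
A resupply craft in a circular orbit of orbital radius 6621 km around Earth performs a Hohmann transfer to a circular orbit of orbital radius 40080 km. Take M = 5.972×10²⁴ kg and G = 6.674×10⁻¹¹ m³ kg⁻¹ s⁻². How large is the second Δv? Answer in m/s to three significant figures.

Δv ≈ 1470 m/s

μ = GM = 6.674×10⁻¹¹ × 5.972×10²⁴ = 3.986×10¹⁴ m³/s².
r₁ = 6621 km = 6.621×10⁶ m.
r₂ = 40080 km = 4.008×10⁷ m.
Transfer ellipse a_t = (r₁ + r₂)/2 = 2.335×10⁷ m.
At r₁: circular v_c1 = √(μ/r₁) = 7759 m/s; transfer-perigee v_p = √[μ(2/r₁ − 1/a_t)] = 10160 m/s.
At r₂: circular v_c2 = √(μ/r₂) = 3153 m/s; transfer-apogee v_a = √[μ(2/r₂ − 1/a_t)] = 1679 m/s.
Δv₂ = v_c2 − v_a = 1474 m/s.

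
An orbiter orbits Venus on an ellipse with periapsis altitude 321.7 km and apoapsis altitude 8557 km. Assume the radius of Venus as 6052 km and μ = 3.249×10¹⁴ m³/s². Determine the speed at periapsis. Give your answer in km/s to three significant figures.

v ≈ 8.43 km/s

r_p = 6052 + 321.7 = 6373.7 km = 6.3737×10⁶ m.
r_a = 6052 + 8557 = 14609 km = 1.4609×10⁷ m.
Semi-major axis a = (r_p + r_a)/2 = 10491 km = 1.049×10⁷ m.
Vis-viva: v² = μ(2/r − 1/a) = 3.249×10¹⁴ × (3.138×10⁻⁷ − 9.532×10⁻⁸) = 7.098×10⁷ m²/s².
v = 8425 m/s = 8.425 km/s.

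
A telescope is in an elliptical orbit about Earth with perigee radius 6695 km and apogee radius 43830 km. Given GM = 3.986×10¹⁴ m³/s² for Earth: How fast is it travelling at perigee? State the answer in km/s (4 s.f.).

Semi-major axis a = (r_p + r_a)/2 = 25262 km = 2.526×10⁷ m.
Vis-viva: v² = μ(2/r − 1/a) = 3.986×10¹⁴ × (2.987×10⁻⁷ − 3.958×10⁻⁸) = 1.033×10⁸ m²/s².
v = 10160 m/s = 10.16 km/s.

v ≈ 10.16 km/s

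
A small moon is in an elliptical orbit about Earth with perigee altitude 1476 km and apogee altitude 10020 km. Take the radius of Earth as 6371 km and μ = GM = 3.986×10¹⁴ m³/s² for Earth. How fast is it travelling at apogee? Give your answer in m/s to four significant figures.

r_p = 6371 + 1476 = 7847.0 km = 7.8470×10⁶ m.
r_a = 6371 + 10020 = 16391 km = 1.6391×10⁷ m.
Semi-major axis a = (r_p + r_a)/2 = 12119 km = 1.212×10⁷ m.
Vis-viva: v² = μ(2/r − 1/a) = 3.986×10¹⁴ × (1.220×10⁻⁷ − 8.252×10⁻⁸) = 1.575×10⁷ m²/s².
v = 3968 m/s.

v ≈ 3968 m/s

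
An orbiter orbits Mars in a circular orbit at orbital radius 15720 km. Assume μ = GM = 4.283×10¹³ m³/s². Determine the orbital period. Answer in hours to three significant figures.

r = 15720 km = 1.572×10⁷ m.
Kepler's third law: T = 2π√(r³/μ) = 2π√((1.572×10⁷)³ / 4.283×10¹³).
r³/μ = 9.070×10⁷ s², so T = 2π × 9.524×10³ = 5.984×10⁴ s.
Converting: 5.984×10⁴ s ÷ 3600 = 16.62 hours.

T ≈ 16.6 hours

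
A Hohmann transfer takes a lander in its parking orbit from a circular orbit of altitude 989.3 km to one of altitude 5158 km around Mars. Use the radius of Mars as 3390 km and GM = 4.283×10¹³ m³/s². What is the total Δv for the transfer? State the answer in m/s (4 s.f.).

r₁ = 3390 + 989.3 = 4379.3 km = 4.3793×10⁶ m.
r₂ = 3390 + 5158 = 8548.0 km = 8.5480×10⁶ m.
Transfer ellipse a_t = (r₁ + r₂)/2 = 6.464×10⁶ m.
At r₁: circular v_c1 = √(μ/r₁) = 3127 m/s; transfer-periapsis v_p = √[μ(2/r₁ − 1/a_t)] = 3596 m/s.
Δv₁ = v_p − v_c1 = 469.1 m/s.
At r₂: circular v_c2 = √(μ/r₂) = 2238 m/s; transfer-apoapsis v_a = √[μ(2/r₂ − 1/a_t)] = 1842 m/s.
Δv₂ = v_c2 − v_a = 395.9 m/s.
Total Δv = Δv₁ + Δv₂ = 865.0 m/s.

Δv_total ≈ 865.0 m/s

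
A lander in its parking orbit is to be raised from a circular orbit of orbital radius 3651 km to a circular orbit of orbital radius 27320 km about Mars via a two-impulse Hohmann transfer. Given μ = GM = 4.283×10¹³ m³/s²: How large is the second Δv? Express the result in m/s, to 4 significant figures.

Δv ≈ 644.1 m/s

r₁ = 3651 km = 3.651×10⁶ m.
r₂ = 27320 km = 2.732×10⁷ m.
Transfer ellipse a_t = (r₁ + r₂)/2 = 1.549×10⁷ m.
At r₁: circular v_c1 = √(μ/r₁) = 3425 m/s; transfer-periapsis v_p = √[μ(2/r₁ − 1/a_t)] = 4549 m/s.
At r₂: circular v_c2 = √(μ/r₂) = 1252 m/s; transfer-apoapsis v_a = √[μ(2/r₂ − 1/a_t)] = 608.0 m/s.
Δv₂ = v_c2 − v_a = 644.1 m/s.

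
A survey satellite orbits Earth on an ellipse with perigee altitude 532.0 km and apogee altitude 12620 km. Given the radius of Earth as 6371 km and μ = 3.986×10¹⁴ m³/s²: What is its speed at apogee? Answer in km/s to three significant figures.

r_p = 6371 + 532.0 = 6903.0 km = 6.9030×10⁶ m.
r_a = 6371 + 12620 = 18991 km = 1.8991×10⁷ m.
Semi-major axis a = (r_p + r_a)/2 = 12947 km = 1.295×10⁷ m.
Vis-viva: v² = μ(2/r − 1/a) = 3.986×10¹⁴ × (1.053×10⁻⁷ − 7.724×10⁻⁸) = 1.119×10⁷ m²/s².
v = 3345 m/s = 3.345 km/s.

v ≈ 3.35 km/s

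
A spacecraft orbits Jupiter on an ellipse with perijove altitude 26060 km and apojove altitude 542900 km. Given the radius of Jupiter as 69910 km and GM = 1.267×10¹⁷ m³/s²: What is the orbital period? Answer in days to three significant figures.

T ≈ 1.36 days

r_p = 69910 + 26060 = 95970 km = 9.5970×10⁷ m.
r_a = 69910 + 542900 = 612810 km = 6.1281×10⁸ m.
Semi-major axis a = (r_p + r_a)/2 = (95970 + 6.1281×10⁵)/2 = 3.5439×10⁵ km = 3.544×10⁸ m.
By Kepler's third law T = 2π√(a³/μ) = 2π × 1.874×10⁴ = 1.178×10⁵ s.
= 1.363 days.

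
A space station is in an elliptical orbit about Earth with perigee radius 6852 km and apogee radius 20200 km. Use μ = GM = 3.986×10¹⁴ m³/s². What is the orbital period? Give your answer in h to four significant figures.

T ≈ 4.349 h

Semi-major axis a = (r_p + r_a)/2 = (6852.0 + 20200)/2 = 13526 km = 1.353×10⁷ m.
By Kepler's third law T = 2π√(a³/μ) = 2π × 2.492×10³ = 1.566×10⁴ s.
= 4.349 h.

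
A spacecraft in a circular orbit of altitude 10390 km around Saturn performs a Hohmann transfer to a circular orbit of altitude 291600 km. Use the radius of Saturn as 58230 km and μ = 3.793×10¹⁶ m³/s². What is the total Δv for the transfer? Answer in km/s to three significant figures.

r₁ = 58230 + 10390 = 68620 km = 6.8620×10⁷ m.
r₂ = 58230 + 291600 = 349830 km = 3.4983×10⁸ m.
Transfer ellipse a_t = (r₁ + r₂)/2 = 2.092×10⁸ m.
At r₁: circular v_c1 = √(μ/r₁) = 23510 m/s; transfer-perikrone v_p = √[μ(2/r₁ − 1/a_t)] = 30400 m/s.
Δv₁ = v_p − v_c1 = 6890 m/s.
At r₂: circular v_c2 = √(μ/r₂) = 10410 m/s; transfer-apokrone v_a = √[μ(2/r₂ − 1/a_t)] = 5963 m/s.
Δv₂ = v_c2 − v_a = 4449 m/s.
Total Δv = Δv₁ + Δv₂ = 11340 m/s = 11.34 km/s.

Δv_total ≈ 11.3 km/s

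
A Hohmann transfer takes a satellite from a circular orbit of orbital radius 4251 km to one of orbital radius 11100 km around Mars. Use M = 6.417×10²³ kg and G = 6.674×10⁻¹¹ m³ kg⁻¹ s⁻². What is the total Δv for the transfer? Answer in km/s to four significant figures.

Δv_total ≈ 1.145 km/s

μ = GM = 6.674×10⁻¹¹ × 6.417×10²³ = 4.283×10¹³ m³/s².
r₁ = 4251 km = 4.251×10⁶ m.
r₂ = 11100 km = 1.110×10⁷ m.
Transfer ellipse a_t = (r₁ + r₂)/2 = 7.676×10⁶ m.
At r₁: circular v_c1 = √(μ/r₁) = 3174 m/s; transfer-periapsis v_p = √[μ(2/r₁ − 1/a_t)] = 3817 m/s.
Δv₁ = v_p − v_c1 = 642.9 m/s.
At r₂: circular v_c2 = √(μ/r₂) = 1964 m/s; transfer-apoapsis v_a = √[μ(2/r₂ − 1/a_t)] = 1462 m/s.
Δv₂ = v_c2 − v_a = 502.4 m/s.
Total Δv = Δv₁ + Δv₂ = 1145 m/s = 1.145 km/s.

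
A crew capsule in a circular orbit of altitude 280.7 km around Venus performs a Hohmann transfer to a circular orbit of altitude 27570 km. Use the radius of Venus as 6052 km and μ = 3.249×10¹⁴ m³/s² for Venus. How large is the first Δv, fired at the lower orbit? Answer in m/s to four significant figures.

Δv ≈ 2130 m/s

r₁ = 6052 + 280.7 = 6332.7 km = 6.3327×10⁶ m.
r₂ = 6052 + 27570 = 33622 km = 3.3622×10⁷ m.
Transfer ellipse a_t = (r₁ + r₂)/2 = 1.998×10⁷ m.
At r₁: circular v_c1 = √(μ/r₁) = 7163 m/s; transfer-periapsis v_p = √[μ(2/r₁ − 1/a_t)] = 9292 m/s.
Δv₁ = v_p − v_c1 = 2130 m/s.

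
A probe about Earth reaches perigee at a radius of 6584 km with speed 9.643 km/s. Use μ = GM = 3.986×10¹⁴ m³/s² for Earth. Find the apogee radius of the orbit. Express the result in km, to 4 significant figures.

r_p = 6.584×10⁶ m.
Specific energy ε = v²/2 − μ/r = -1.405×10⁷ J/kg, so a = −μ/(2ε) = 1.419×10⁷ m.
The apsides satisfy r_p + r_a = 2a, so the apogee radius is 2a − r_p = 2.179×10⁷ m = 21792 km.

apogee radius ≈ 21790 km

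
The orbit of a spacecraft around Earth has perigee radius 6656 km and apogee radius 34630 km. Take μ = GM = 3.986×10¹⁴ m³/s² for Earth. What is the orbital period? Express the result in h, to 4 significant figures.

Semi-major axis a = (r_p + r_a)/2 = (6656.0 + 34630)/2 = 20643 km = 2.064×10⁷ m.
By Kepler's third law T = 2π√(a³/μ) = 2π × 4.698×10³ = 2.952×10⁴ s.
= 8.199 h.

T ≈ 8.199 h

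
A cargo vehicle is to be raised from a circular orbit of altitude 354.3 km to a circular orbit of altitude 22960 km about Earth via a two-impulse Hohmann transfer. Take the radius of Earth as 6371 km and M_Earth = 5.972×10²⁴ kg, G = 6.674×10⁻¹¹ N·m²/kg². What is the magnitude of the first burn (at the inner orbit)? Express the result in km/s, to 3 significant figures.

μ = GM = 6.674×10⁻¹¹ × 5.972×10²⁴ = 3.986×10¹⁴ m³/s².
r₁ = 6371 + 354.3 = 6725.3 km = 6.7253×10⁶ m.
r₂ = 6371 + 22960 = 29331 km = 2.9331×10⁷ m.
Transfer ellipse a_t = (r₁ + r₂)/2 = 1.803×10⁷ m.
At r₁: circular v_c1 = √(μ/r₁) = 7698 m/s; transfer-perigee v_p = √[μ(2/r₁ − 1/a_t)] = 9819 m/s.
Δv₁ = v_p − v_c1 = 2121 m/s.
= 2.121 km/s.

Δv ≈ 2.12 km/s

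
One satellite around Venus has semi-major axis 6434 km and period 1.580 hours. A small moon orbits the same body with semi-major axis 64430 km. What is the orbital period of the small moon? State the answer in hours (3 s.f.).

Kepler's third law: T² ∝ a³, so T₂ = T₁ (a₂/a₁)^(3/2).
a₂/a₁ = 10.01, (a₂/a₁)^(3/2) = 31.69.
T₂ = 1.580 × 31.69 = 50.07 hours.

T₂ ≈ 50.1 hours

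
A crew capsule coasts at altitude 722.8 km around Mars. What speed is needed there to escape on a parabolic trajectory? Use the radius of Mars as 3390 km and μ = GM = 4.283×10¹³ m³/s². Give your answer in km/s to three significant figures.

v_esc ≈ 4.56 km/s

r = 3390 + 722.8 = 4112.8 km = 4.1128×10⁶ m.
Escape speed v_esc = √(2μ/r) = √(2 × 4.283×10¹³ / 4.113×10⁶) = √(2.083×10⁷) = 4564 m/s.
= 4.564 km/s.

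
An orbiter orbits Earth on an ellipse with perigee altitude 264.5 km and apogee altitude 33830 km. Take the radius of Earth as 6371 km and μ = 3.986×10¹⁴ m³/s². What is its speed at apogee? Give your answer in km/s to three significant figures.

v ≈ 1.68 km/s

r_p = 6371 + 264.5 = 6635.5 km = 6.6355×10⁶ m.
r_a = 6371 + 33830 = 40201 km = 4.0201×10⁷ m.
Semi-major axis a = (r_p + r_a)/2 = 23418 km = 2.342×10⁷ m.
Vis-viva: v² = μ(2/r − 1/a) = 3.986×10¹⁴ × (4.975×10⁻⁸ − 4.270×10⁻⁸) = 2.809×10⁶ m²/s².
v = 1676 m/s = 1.676 km/s.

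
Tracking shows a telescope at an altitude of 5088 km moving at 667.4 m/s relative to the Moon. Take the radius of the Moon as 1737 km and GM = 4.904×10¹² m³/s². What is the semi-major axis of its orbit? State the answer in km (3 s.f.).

r = 1737 + 5088 = 6825.0 km = 6.825×10⁶ m.
Specific orbital energy ε = v²/2 − μ/r = (667.4)²/2 − 4.904×10¹²/6.825×10⁶ = -4.958×10⁵ J/kg.
Since ε = −μ/(2a), a = −μ/(2ε) = 4.945×10⁶ m = 4945.3 km.

a ≈ 4950 km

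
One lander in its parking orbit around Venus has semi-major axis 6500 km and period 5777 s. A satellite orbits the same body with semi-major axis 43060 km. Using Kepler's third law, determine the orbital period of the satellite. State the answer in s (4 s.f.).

Kepler's third law: T² ∝ a³, so T₂ = T₁ (a₂/a₁)^(3/2).
a₂/a₁ = 6.625, (a₂/a₁)^(3/2) = 17.05.
T₂ = 5777 × 17.05 = 98500 s.

T₂ ≈ 98500 s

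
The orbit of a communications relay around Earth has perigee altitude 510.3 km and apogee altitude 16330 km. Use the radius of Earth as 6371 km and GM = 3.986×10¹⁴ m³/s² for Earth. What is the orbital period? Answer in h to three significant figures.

T ≈ 4.97 h

r_p = 6371 + 510.3 = 6881.3 km = 6.8813×10⁶ m.
r_a = 6371 + 16330 = 22701 km = 2.2701×10⁷ m.
Semi-major axis a = (r_p + r_a)/2 = (6881.3 + 22701)/2 = 14791 km = 1.479×10⁷ m.
By Kepler's third law T = 2π√(a³/μ) = 2π × 2.849×10³ = 1.790×10⁴ s.
= 4.973 h.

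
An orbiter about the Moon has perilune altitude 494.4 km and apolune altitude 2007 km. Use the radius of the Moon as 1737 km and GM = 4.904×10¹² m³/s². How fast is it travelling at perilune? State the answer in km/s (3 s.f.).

r_p = 1737 + 494.4 = 2231.4 km = 2.2314×10⁶ m.
r_a = 1737 + 2007 = 3744.0 km = 3.7440×10⁶ m.
Semi-major axis a = (r_p + r_a)/2 = 2987.7 km = 2.988×10⁶ m.
Vis-viva: v² = μ(2/r − 1/a) = 4.904×10¹² × (8.963×10⁻⁷ − 3.347×10⁻⁷) = 2.754×10⁶ m²/s².
v = 1660 m/s = 1.660 km/s.

v ≈ 1.66 km/s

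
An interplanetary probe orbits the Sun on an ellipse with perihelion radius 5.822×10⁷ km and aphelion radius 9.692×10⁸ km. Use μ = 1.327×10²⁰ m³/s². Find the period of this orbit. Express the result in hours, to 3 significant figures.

Semi-major axis a = (r_p + r_a)/2 = (5.8220×10⁷ + 9.6920×10⁸)/2 = 5.1371×10⁸ km = 5.137×10¹¹ m.
By Kepler's third law T = 2π√(a³/μ) = 2π × 3.196×10⁷ = 2.008×10⁸ s.
= 55790 hours.

T ≈ 55800 hours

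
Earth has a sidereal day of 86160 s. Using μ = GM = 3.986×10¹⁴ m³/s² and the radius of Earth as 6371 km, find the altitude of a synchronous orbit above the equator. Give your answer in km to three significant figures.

A synchronous orbit has period T, so by Kepler's third law a = (μT²/4π²)^(1/3).
μT²/4π² = 3.986×10¹⁴ × (8.616×10⁴)² / 39.48 = 7.495×10²² m³.
a = 4.216×10⁷ m = 42163 km.
Altitude h = a − R = 42163 − 6371 = 35792 km.

h_sync ≈ 35800 km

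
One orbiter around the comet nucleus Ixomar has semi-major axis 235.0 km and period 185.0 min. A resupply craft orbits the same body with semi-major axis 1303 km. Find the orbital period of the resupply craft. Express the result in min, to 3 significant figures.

T₂ ≈ 2420 min

Kepler's third law: T² ∝ a³, so T₂ = T₁ (a₂/a₁)^(3/2).
a₂/a₁ = 5.545, (a₂/a₁)^(3/2) = 13.06.
T₂ = 185.0 × 13.06 = 2415 min.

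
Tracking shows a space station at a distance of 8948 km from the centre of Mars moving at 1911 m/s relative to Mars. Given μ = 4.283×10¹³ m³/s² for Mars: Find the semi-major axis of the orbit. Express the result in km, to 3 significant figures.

r = 8.948×10⁶ m.
Specific orbital energy ε = v²/2 − μ/r = (1911)²/2 − 4.283×10¹³/8.948×10⁶ = -2.961×10⁶ J/kg.
Since ε = −μ/(2a), a = −μ/(2ε) = 7.233×10⁶ m = 7233.4 km.

a ≈ 7230 km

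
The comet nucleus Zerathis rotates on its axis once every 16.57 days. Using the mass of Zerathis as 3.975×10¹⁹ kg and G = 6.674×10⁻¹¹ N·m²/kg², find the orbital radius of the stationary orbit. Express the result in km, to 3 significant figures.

μ = GM = 6.674×10⁻¹¹ × 3.975×10¹⁹ = 2.653×10⁹ m³/s².
T = 16.57 days = 1.432×10⁶ s.
A synchronous orbit has period T, so by Kepler's third law a = (μT²/4π²)^(1/3).
μT²/4π² = 2.653×10⁹ × (1.432×10⁶)² / 39.48 = 1.377×10²⁰ m³.
a = 5.164×10⁶ m = 5164.3 km.

r_sync ≈ 5160 km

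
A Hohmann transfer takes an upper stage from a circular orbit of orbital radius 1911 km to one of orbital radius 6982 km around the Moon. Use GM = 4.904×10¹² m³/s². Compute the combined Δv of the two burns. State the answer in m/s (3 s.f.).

r₁ = 1911 km = 1.911×10⁶ m.
r₂ = 6982 km = 6.982×10⁶ m.
Transfer ellipse a_t = (r₁ + r₂)/2 = 4.446×10⁶ m.
At r₁: circular v_c1 = √(μ/r₁) = 1602 m/s; transfer-perilune v_p = √[μ(2/r₁ − 1/a_t)] = 2007 m/s.
Δv₁ = v_p − v_c1 = 405.4 m/s.
At r₂: circular v_c2 = √(μ/r₂) = 838.1 m/s; transfer-apolune v_a = √[μ(2/r₂ − 1/a_t)] = 549.4 m/s.
Δv₂ = v_c2 − v_a = 288.7 m/s.
Total Δv = Δv₁ + Δv₂ = 694.1 m/s.

Δv_total ≈ 694 m/s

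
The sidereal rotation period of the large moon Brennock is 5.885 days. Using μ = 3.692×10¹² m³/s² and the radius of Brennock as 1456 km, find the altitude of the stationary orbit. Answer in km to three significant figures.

h_sync ≈ 27500 km

T = 5.885 days = 5.085×10⁵ s.
A synchronous orbit has period T, so by Kepler's third law a = (μT²/4π²)^(1/3).
μT²/4π² = 3.692×10¹² × (5.085×10⁵)² / 39.48 = 2.418×10²² m³.
a = 2.892×10⁷ m = 28916 km.
Altitude h = a − R = 28916 − 1456 = 27460 km.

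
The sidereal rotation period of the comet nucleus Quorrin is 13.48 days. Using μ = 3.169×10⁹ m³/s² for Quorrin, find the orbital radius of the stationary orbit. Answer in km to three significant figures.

r_sync ≈ 4780 km

T = 13.48 days = 1.165×10⁶ s.
A synchronous orbit has period T, so by Kepler's third law a = (μT²/4π²)^(1/3).
μT²/4π² = 3.169×10⁹ × (1.165×10⁶)² / 39.48 = 1.089×10²⁰ m³.
a = 4.775×10⁶ m = 4775.2 km.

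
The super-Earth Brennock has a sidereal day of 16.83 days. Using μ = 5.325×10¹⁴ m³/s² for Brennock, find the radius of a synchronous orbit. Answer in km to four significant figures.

T = 16.83 days = 1.454×10⁶ s.
A synchronous orbit has period T, so by Kepler's third law a = (μT²/4π²)^(1/3).
μT²/4π² = 5.325×10¹⁴ × (1.454×10⁶)² / 39.48 = 2.852×10²⁵ m³.
a = 3.055×10⁸ m = 3.0553×10⁵ km.

r_sync ≈ 3.055×10⁵ km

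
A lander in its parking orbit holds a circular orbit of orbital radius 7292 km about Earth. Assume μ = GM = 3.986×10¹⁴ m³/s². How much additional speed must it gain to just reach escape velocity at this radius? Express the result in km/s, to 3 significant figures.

Δv ≈ 3.06 km/s

r = 7292 km = 7.292×10⁶ m.
Circular speed v_c = √(μ/r) = 7393 m/s.
Escape speed v_esc = √(2μ/r) = √2 × v_c = 10460 m/s.
Δv = v_esc − v_c = 3062 m/s = 3.062 km/s.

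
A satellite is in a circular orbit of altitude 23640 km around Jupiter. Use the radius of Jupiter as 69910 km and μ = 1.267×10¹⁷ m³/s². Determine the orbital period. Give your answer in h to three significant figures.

T ≈ 4.44 h

r = 69910 + 23640 = 93550 km = 9.3550×10⁷ m.
Kepler's third law: T = 2π√(r³/μ) = 2π√((9.355×10⁷)³ / 1.267×10¹⁷).
r³/μ = 6.462×10⁶ s², so T = 2π × 2.542×10³ = 1.597×10⁴ s.
Converting: 1.597×10⁴ s ÷ 3600 = 4.437 h.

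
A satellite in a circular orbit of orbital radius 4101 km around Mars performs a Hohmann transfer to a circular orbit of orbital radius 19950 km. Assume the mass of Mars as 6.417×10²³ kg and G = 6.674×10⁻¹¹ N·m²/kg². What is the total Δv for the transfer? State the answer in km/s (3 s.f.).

Δv_total ≈ 1.54 km/s

μ = GM = 6.674×10⁻¹¹ × 6.417×10²³ = 4.283×10¹³ m³/s².
r₁ = 4101 km = 4.101×10⁶ m.
r₂ = 19950 km = 1.995×10⁷ m.
Transfer ellipse a_t = (r₁ + r₂)/2 = 1.203×10⁷ m.
At r₁: circular v_c1 = √(μ/r₁) = 3232 m/s; transfer-periapsis v_p = √[μ(2/r₁ − 1/a_t)] = 4162 m/s.
Δv₁ = v_p − v_c1 = 930.7 m/s.
At r₂: circular v_c2 = √(μ/r₂) = 1465 m/s; transfer-apoapsis v_a = √[μ(2/r₂ − 1/a_t)] = 855.6 m/s.
Δv₂ = v_c2 − v_a = 609.5 m/s.
Total Δv = Δv₁ + Δv₂ = 1540 m/s = 1.540 km/s.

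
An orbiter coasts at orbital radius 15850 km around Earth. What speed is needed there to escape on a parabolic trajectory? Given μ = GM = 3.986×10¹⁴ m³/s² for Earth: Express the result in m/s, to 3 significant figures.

v_esc ≈ 7090 m/s

r = 15850 km = 1.585×10⁷ m.
Escape speed v_esc = √(2μ/r) = √(2 × 3.986×10¹⁴ / 1.585×10⁷) = √(5.030×10⁷) = 7092 m/s.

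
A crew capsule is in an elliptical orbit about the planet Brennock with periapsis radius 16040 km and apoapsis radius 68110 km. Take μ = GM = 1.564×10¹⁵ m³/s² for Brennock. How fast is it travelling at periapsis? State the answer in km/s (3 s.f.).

v ≈ 12.6 km/s

Semi-major axis a = (r_p + r_a)/2 = 42075 km = 4.208×10⁷ m.
Vis-viva: v² = μ(2/r − 1/a) = 1.564×10¹⁵ × (1.247×10⁻⁷ − 2.377×10⁻⁸) = 1.578×10⁸ m²/s².
v = 12560 m/s = 12.56 km/s.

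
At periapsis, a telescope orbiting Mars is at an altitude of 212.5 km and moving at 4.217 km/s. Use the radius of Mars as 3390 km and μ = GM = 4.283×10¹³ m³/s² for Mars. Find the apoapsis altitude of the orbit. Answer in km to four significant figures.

r_p = 3390 + 212.5 = 3602.5 km = 3.602×10⁶ m.
Specific energy ε = v²/2 − μ/r = -2.997×10⁶ J/kg, so a = −μ/(2ε) = 7.144×10⁶ m.
The apsides satisfy r_p + r_a = 2a, so the apoapsis radius is 2a − r_p = 1.069×10⁷ m = 10686 km.
Apoapsis altitude = 10686 − 3390 = 7296.4 km.

apoapsis altitude ≈ 7296 km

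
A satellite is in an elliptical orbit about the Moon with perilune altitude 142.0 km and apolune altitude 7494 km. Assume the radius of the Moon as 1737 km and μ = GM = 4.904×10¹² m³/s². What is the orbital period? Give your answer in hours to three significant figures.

T ≈ 10.3 hours

r_p = 1737 + 142.0 = 1879.0 km = 1.8790×10⁶ m.
r_a = 1737 + 7494 = 9231.0 km = 9.2310×10⁶ m.
Semi-major axis a = (r_p + r_a)/2 = (1879.0 + 9231.0)/2 = 5555.0 km = 5.555×10⁶ m.
By Kepler's third law T = 2π√(a³/μ) = 2π × 5.912×10³ = 3.715×10⁴ s.
= 10.32 hours.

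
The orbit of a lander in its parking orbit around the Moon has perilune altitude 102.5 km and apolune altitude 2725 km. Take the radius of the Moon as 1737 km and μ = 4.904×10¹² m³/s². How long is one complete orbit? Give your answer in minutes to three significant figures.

T ≈ 264 minutes

r_p = 1737 + 102.5 = 1839.5 km = 1.8395×10⁶ m.
r_a = 1737 + 2725 = 4462.0 km = 4.4620×10⁶ m.
Semi-major axis a = (r_p + r_a)/2 = (1839.5 + 4462.0)/2 = 3150.8 km = 3.151×10⁶ m.
By Kepler's third law T = 2π√(a³/μ) = 2π × 2.525×10³ = 1.587×10⁴ s.
= 264.5 minutes.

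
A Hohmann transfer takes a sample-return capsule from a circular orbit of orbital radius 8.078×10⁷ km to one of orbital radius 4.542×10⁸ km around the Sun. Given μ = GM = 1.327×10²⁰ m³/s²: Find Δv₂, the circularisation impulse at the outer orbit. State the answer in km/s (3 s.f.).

r₁ = 8.078×10⁷ km = 8.078×10¹⁰ m.
r₂ = 4.542×10⁸ km = 4.542×10¹¹ m.
Transfer ellipse a_t = (r₁ + r₂)/2 = 2.675×10¹¹ m.
At r₁: circular v_c1 = √(μ/r₁) = 40530 m/s; transfer-perihelion v_p = √[μ(2/r₁ − 1/a_t)] = 52810 m/s.
At r₂: circular v_c2 = √(μ/r₂) = 17090 m/s; transfer-aphelion v_a = √[μ(2/r₂ − 1/a_t)] = 9393 m/s.
Δv₂ = v_c2 − v_a = 7700 m/s.
= 7.700 km/s.

Δv ≈ 7.70 km/s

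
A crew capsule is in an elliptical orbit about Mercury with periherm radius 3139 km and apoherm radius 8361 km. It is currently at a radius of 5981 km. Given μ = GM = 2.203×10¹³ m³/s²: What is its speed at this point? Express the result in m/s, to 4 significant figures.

v ≈ 1880 m/s

Semi-major axis a = (r_p + r_a)/2 = 5750.0 km = 5.750×10⁶ m.
Vis-viva: v² = μ(2/r − 1/a) = 2.203×10¹³ × (3.344×10⁻⁷ − 1.739×10⁻⁷) = 3.535×10⁶ m²/s².
v = 1880 m/s.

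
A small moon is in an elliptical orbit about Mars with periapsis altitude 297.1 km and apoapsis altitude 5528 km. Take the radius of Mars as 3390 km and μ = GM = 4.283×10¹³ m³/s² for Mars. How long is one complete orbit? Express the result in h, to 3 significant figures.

r_p = 3390 + 297.1 = 3687.1 km = 3.6871×10⁶ m.
r_a = 3390 + 5528 = 8918.0 km = 8.9180×10⁶ m.
Semi-major axis a = (r_p + r_a)/2 = (3687.1 + 8918.0)/2 = 6302.6 km = 6.303×10⁶ m.
By Kepler's third law T = 2π√(a³/μ) = 2π × 2.418×10³ = 1.519×10⁴ s.
= 4.220 h.

T ≈ 4.22 h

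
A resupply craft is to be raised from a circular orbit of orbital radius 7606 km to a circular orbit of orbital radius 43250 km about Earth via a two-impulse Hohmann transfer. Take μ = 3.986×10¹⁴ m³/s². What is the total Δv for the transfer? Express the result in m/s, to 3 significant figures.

r₁ = 7606 km = 7.606×10⁶ m.
r₂ = 43250 km = 4.325×10⁷ m.
Transfer ellipse a_t = (r₁ + r₂)/2 = 2.543×10⁷ m.
At r₁: circular v_c1 = √(μ/r₁) = 7239 m/s; transfer-perigee v_p = √[μ(2/r₁ − 1/a_t)] = 9441 m/s.
Δv₁ = v_p − v_c1 = 2202 m/s.
At r₂: circular v_c2 = √(μ/r₂) = 3036 m/s; transfer-apogee v_a = √[μ(2/r₂ − 1/a_t)] = 1660 m/s.
Δv₂ = v_c2 − v_a = 1375 m/s.
Total Δv = Δv₁ + Δv₂ = 3577 m/s.

Δv_total ≈ 3580 m/s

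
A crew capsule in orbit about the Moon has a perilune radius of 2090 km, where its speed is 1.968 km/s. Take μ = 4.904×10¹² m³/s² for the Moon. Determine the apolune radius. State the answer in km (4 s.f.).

apolune radius ≈ 9874 km

r_p = 2.090×10⁶ m.
Specific energy ε = v²/2 − μ/r = -4.099×10⁵ J/kg, so a = −μ/(2ε) = 5.982×10⁶ m.
The apsides satisfy r_p + r_a = 2a, so the apolune radius is 2a − r_p = 9.874×10⁶ m = 9873.9 km.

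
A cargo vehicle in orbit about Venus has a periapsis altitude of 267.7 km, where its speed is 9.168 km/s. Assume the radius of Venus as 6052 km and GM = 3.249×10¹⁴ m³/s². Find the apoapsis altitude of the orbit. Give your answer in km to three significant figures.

r_p = 6052 + 267.7 = 6319.7 km = 6.320×10⁶ m.
Specific energy ε = v²/2 − μ/r = -9.385×10⁶ J/kg, so a = −μ/(2ε) = 1.731×10⁷ m.
The apsides satisfy r_p + r_a = 2a, so the apoapsis radius is 2a − r_p = 2.830×10⁷ m = 28301 km.
Apoapsis altitude = 28301 − 6052 = 22249 km.

apoapsis altitude ≈ 22200 km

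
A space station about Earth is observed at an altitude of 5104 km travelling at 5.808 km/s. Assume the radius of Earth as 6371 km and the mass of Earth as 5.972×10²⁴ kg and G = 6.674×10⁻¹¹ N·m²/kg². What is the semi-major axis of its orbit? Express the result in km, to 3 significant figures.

a ≈ 11200 km

μ = GM = 6.674×10⁻¹¹ × 5.972×10²⁴ = 3.986×10¹⁴ m³/s².
r = 6371 + 5104 = 11475 km = 1.148×10⁷ m.
Vis-viva rearranged: 1/a = 2/r − v²/μ = 1.743×10⁻⁷ − 8.463×10⁻⁸ = 8.966×10⁻⁸ m⁻¹.
a = 1.115×10⁷ m = 11154 km.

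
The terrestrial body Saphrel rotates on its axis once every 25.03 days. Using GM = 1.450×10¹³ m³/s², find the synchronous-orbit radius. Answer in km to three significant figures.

r_sync ≈ 1.20×10⁵ km

T = 25.03 days = 2.163×10⁶ s.
A synchronous orbit has period T, so by Kepler's third law a = (μT²/4π²)^(1/3).
μT²/4π² = 1.450×10¹³ × (2.163×10⁶)² / 39.48 = 1.718×10²⁴ m³.
a = 1.198×10⁸ m = 1.1976×10⁵ km.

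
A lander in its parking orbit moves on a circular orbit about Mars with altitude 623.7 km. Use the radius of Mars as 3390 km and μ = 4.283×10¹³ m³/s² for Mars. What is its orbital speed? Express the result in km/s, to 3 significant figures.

v ≈ 3.27 km/s

r = 3390 + 623.7 = 4013.7 km = 4.0137×10⁶ m.
For a circular orbit v = √(μ/r) = √(4.283×10¹³ / 4.014×10⁶) = √(1.067×10⁷) = 3267 m/s.
That is 3.267 km/s.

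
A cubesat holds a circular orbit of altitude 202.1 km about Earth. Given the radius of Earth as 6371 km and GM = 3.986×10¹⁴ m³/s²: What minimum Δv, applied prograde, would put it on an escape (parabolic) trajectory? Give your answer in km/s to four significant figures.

r = 6371 + 202.1 = 6573.1 km = 6.5731×10⁶ m.
Circular speed v_c = √(μ/r) = 7787 m/s.
Escape speed v_esc = √(2μ/r) = √2 × v_c = 11010 m/s.
Δv = v_esc − v_c = 3226 m/s = 3.226 km/s.

Δv ≈ 3.226 km/s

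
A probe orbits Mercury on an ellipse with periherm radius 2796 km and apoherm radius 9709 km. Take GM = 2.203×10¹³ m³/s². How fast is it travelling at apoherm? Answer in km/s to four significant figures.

Semi-major axis a = (r_p + r_a)/2 = 6252.5 km = 6.252×10⁶ m.
Vis-viva: v² = μ(2/r − 1/a) = 2.203×10¹³ × (2.060×10⁻⁷ − 1.599×10⁻⁷) = 1.015×10⁶ m²/s².
v = 1007 m/s = 1.007 km/s.

v ≈ 1.007 km/s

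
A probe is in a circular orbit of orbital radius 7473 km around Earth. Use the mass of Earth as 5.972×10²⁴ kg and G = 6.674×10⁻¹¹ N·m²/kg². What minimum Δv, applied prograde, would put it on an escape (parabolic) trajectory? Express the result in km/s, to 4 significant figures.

μ = GM = 6.674×10⁻¹¹ × 5.972×10²⁴ = 3.986×10¹⁴ m³/s².
r = 7473 km = 7.473×10⁶ m.
Circular speed v_c = √(μ/r) = 7303 m/s.
Escape speed v_esc = √(2μ/r) = √2 × v_c = 10330 m/s.
Δv = v_esc − v_c = 3025 m/s = 3.025 km/s.

Δv ≈ 3.025 km/s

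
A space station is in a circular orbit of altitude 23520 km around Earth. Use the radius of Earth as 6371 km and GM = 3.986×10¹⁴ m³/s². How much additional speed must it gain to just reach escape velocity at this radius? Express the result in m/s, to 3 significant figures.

r = 6371 + 23520 = 29891 km = 2.9891×10⁷ m.
Circular speed v_c = √(μ/r) = 3652 m/s.
Escape speed v_esc = √(2μ/r) = √2 × v_c = 5164 m/s.
Δv = v_esc − v_c = 1513 m/s.

Δv ≈ 1510 m/s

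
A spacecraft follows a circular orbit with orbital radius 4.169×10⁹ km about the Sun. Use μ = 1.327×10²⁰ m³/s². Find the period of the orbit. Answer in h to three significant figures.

T ≈ 1290000 h

r = 4.169×10⁹ km = 4.169×10¹² m.
Kepler's third law: T = 2π√(r³/μ) = 2π√((4.169×10¹²)³ / 1.327×10²⁰).
r³/μ = 5.460×10¹⁷ s², so T = 2π × 7.389×10⁸ = 4.643×10⁹ s.
Converting: 4.643×10⁹ s ÷ 3600 = 1.290×10⁶ h.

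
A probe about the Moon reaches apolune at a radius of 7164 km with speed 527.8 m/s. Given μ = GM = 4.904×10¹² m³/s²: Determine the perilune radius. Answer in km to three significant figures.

r_a = 7.164×10⁶ m.
Specific energy ε = v²/2 − μ/r = -5.452×10⁵ J/kg, so a = −μ/(2ε) = 4.497×10⁶ m.
The apsides satisfy r_p + r_a = 2a, so the perilune radius is 2a − r_a = 1.830×10⁶ m = 1830.1 km.

perilune radius ≈ 1830 km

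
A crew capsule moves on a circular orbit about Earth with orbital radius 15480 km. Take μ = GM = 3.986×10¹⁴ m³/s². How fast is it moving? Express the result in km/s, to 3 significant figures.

r = 15480 km = 1.548×10⁷ m.
For a circular orbit v = √(μ/r) = √(3.986×10¹⁴ / 1.548×10⁷) = √(2.575×10⁷) = 5074 m/s.
That is 5.074 km/s.

v ≈ 5.07 km/s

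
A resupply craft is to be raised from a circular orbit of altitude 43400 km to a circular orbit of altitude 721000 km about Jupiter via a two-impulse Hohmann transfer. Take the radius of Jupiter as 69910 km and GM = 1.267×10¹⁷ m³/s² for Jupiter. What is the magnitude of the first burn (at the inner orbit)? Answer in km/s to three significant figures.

r₁ = 69910 + 43400 = 113310 km = 1.1331×10⁸ m.
r₂ = 69910 + 721000 = 790910 km = 7.9091×10⁸ m.
Transfer ellipse a_t = (r₁ + r₂)/2 = 4.521×10⁸ m.
At r₁: circular v_c1 = √(μ/r₁) = 33440 m/s; transfer-perijove v_p = √[μ(2/r₁ − 1/a_t)] = 44230 m/s.
Δv₁ = v_p − v_c1 = 10790 m/s.
= 10.79 km/s.

Δv ≈ 10.8 km/s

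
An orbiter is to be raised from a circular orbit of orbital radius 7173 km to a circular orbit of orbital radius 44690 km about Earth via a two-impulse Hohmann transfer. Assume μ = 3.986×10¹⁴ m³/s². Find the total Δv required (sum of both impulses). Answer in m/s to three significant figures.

r₁ = 7173 km = 7.173×10⁶ m.
r₂ = 44690 km = 4.469×10⁷ m.
Transfer ellipse a_t = (r₁ + r₂)/2 = 2.593×10⁷ m.
At r₁: circular v_c1 = √(μ/r₁) = 7454 m/s; transfer-perigee v_p = √[μ(2/r₁ − 1/a_t)] = 9786 m/s.
Δv₁ = v_p − v_c1 = 2332 m/s.
At r₂: circular v_c2 = √(μ/r₂) = 2987 m/s; transfer-apogee v_a = √[μ(2/r₂ − 1/a_t)] = 1571 m/s.
Δv₂ = v_c2 − v_a = 1416 m/s.
Total Δv = Δv₁ + Δv₂ = 3747 m/s.

Δv_total ≈ 3750 m/s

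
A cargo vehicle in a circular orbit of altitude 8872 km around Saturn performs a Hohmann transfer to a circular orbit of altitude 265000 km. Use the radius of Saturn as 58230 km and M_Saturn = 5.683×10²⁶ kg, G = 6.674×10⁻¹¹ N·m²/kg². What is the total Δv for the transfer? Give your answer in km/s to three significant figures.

μ = GM = 6.674×10⁻¹¹ × 5.683×10²⁶ = 3.793×10¹⁶ m³/s².
r₁ = 58230 + 8872 = 67102 km = 6.7102×10⁷ m.
r₂ = 58230 + 265000 = 323230 km = 3.2323×10⁸ m.
Transfer ellipse a_t = (r₁ + r₂)/2 = 1.952×10⁸ m.
At r₁: circular v_c1 = √(μ/r₁) = 23770 m/s; transfer-perikrone v_p = √[μ(2/r₁ − 1/a_t)] = 30600 m/s.
Δv₁ = v_p − v_c1 = 6822 m/s.
At r₂: circular v_c2 = √(μ/r₂) = 10830 m/s; transfer-apokrone v_a = √[μ(2/r₂ − 1/a_t)] = 6352 m/s.
Δv₂ = v_c2 − v_a = 4481 m/s.
Total Δv = Δv₁ + Δv₂ = 11300 m/s = 11.30 km/s.

Δv_total ≈ 11.3 km/s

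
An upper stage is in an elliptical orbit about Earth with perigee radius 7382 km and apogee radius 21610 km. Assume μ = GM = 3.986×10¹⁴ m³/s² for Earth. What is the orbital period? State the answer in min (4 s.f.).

T ≈ 289.5 min

Semi-major axis a = (r_p + r_a)/2 = (7382.0 + 21610)/2 = 14496 km = 1.450×10⁷ m.
By Kepler's third law T = 2π√(a³/μ) = 2π × 2.764×10³ = 1.737×10⁴ s.
= 289.5 min.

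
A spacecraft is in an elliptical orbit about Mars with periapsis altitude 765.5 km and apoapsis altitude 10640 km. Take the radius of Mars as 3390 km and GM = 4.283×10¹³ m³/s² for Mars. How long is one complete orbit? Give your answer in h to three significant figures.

T ≈ 7.31 h

r_p = 3390 + 765.5 = 4155.5 km = 4.1555×10⁶ m.
r_a = 3390 + 10640 = 14030 km = 1.4030×10⁷ m.
Semi-major axis a = (r_p + r_a)/2 = (4155.5 + 14030)/2 = 9092.8 km = 9.093×10⁶ m.
By Kepler's third law T = 2π√(a³/μ) = 2π × 4.190×10³ = 2.632×10⁴ s.
= 7.312 h.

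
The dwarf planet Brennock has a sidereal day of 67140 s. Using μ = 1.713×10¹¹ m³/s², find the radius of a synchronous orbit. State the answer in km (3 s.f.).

r_sync ≈ 2690 km

A synchronous orbit has period T, so by Kepler's third law a = (μT²/4π²)^(1/3).
μT²/4π² = 1.713×10¹¹ × (6.714×10⁴)² / 39.48 = 1.956×10¹⁹ m³.
a = 2.694×10⁶ m = 2694.3 km.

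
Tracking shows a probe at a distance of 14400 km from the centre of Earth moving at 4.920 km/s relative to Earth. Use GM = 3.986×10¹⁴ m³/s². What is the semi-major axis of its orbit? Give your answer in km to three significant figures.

a ≈ 12800 km

r = 1.440×10⁷ m.
Vis-viva rearranged: 1/a = 2/r − v²/μ = 1.389×10⁻⁷ − 6.073×10⁻⁸ = 7.816×10⁻⁸ m⁻¹.
a = 1.279×10⁷ m = 12794 km.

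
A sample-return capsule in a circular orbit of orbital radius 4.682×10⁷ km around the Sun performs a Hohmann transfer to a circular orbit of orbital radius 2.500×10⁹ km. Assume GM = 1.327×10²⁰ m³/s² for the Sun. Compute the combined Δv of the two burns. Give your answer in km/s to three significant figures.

Δv_total ≈ 27.2 km/s

r₁ = 4.682×10⁷ km = 4.682×10¹⁰ m.
r₂ = 2.500×10⁹ km = 2.500×10¹² m.
Transfer ellipse a_t = (r₁ + r₂)/2 = 1.273×10¹² m.
At r₁: circular v_c1 = √(μ/r₁) = 53240 m/s; transfer-perihelion v_p = √[μ(2/r₁ − 1/a_t)] = 74590 m/s.
Δv₁ = v_p − v_c1 = 21360 m/s.
At r₂: circular v_c2 = √(μ/r₂) = 7286 m/s; transfer-aphelion v_a = √[μ(2/r₂ − 1/a_t)] = 1397 m/s.
Δv₂ = v_c2 − v_a = 5889 m/s.
Total Δv = Δv₁ + Δv₂ = 27250 m/s = 27.25 km/s.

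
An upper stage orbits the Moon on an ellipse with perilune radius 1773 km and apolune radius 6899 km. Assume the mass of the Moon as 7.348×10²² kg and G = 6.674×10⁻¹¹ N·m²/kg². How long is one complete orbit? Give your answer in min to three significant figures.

μ = GM = 6.674×10⁻¹¹ × 7.348×10²² = 4.904×10¹² m³/s².
Semi-major axis a = (r_p + r_a)/2 = (1773.0 + 6899.0)/2 = 4336.0 km = 4.336×10⁶ m.
By Kepler's third law T = 2π√(a³/μ) = 2π × 4.077×10³ = 2.562×10⁴ s.
= 427.0 min.

T ≈ 427 min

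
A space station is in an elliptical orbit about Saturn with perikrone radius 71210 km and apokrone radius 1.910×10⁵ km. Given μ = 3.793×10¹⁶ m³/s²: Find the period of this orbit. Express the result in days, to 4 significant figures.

Semi-major axis a = (r_p + r_a)/2 = (71210 + 1.9100×10⁵)/2 = 1.3110×10⁵ km = 1.311×10⁸ m.
By Kepler's third law T = 2π√(a³/μ) = 2π × 7.708×10³ = 4.843×10⁴ s.
= 0.5605 days.

T ≈ 0.5605 days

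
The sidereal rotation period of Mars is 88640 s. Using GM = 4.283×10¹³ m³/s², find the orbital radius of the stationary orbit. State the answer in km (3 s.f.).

A synchronous orbit has period T, so by Kepler's third law a = (μT²/4π²)^(1/3).
μT²/4π² = 4.283×10¹³ × (8.864×10⁴)² / 39.48 = 8.524×10²¹ m³.
a = 2.043×10⁷ m = 20428 km.

r_sync ≈ 20400 km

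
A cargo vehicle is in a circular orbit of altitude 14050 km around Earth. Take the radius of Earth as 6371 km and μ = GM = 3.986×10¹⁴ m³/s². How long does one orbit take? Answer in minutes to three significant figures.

T ≈ 484 minutes

r = 6371 + 14050 = 20421 km = 2.0421×10⁷ m.
Kepler's third law: T = 2π√(r³/μ) = 2π√((2.042×10⁷)³ / 3.986×10¹⁴).
r³/μ = 2.136×10⁷ s², so T = 2π × 4.622×10³ = 2.904×10⁴ s.
Converting: 2.904×10⁴ s ÷ 60.00 = 484.0 minutes.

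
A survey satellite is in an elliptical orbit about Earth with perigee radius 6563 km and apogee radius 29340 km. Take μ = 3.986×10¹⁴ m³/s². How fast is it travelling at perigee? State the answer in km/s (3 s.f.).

v ≈ 9.96 km/s

Semi-major axis a = (r_p + r_a)/2 = 17952 km = 1.795×10⁷ m.
Vis-viva: v² = μ(2/r − 1/a) = 3.986×10¹⁴ × (3.047×10⁻⁷ − 5.571×10⁻⁸) = 9.926×10⁷ m²/s².
v = 9963 m/s = 9.963 km/s.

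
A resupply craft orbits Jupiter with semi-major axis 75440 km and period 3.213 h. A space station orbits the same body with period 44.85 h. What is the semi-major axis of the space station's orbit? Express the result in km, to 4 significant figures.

Kepler's third law: a³ ∝ T², so a₂ = a₁ (T₂/T₁)^(2/3).
T₂/T₁ = 13.96, (T₂/T₁)^(2/3) = 5.797.
a₂ = 75440 × 5.797 = 4.374×10⁵ km.

a₂ ≈ 4.374×10⁵ km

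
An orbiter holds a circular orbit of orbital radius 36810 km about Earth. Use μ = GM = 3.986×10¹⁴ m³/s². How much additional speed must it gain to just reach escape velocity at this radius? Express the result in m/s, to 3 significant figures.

r = 36810 km = 3.681×10⁷ m.
Circular speed v_c = √(μ/r) = 3291 m/s.
Escape speed v_esc = √(2μ/r) = √2 × v_c = 4654 m/s.
Δv = v_esc − v_c = 1363 m/s.

Δv ≈ 1360 m/s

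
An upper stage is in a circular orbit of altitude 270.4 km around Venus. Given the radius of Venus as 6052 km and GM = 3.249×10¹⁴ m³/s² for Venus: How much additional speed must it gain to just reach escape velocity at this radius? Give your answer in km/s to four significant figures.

r = 6052 + 270.4 = 6322.4 km = 6.3224×10⁶ m.
Circular speed v_c = √(μ/r) = 7169 m/s.
Escape speed v_esc = √(2μ/r) = √2 × v_c = 10140 m/s.
Δv = v_esc − v_c = 2969 m/s = 2.969 km/s.

Δv ≈ 2.969 km/s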